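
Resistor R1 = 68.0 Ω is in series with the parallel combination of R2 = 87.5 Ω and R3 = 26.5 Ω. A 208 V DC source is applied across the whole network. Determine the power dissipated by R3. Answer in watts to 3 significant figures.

86.5 W

Reduce the parallel pair to R_p first; the network is then a simple series string.
R_p = (87.5×26.5)/(87.5+26.5) = 20.34 Ω
R_total = 68.0 + 20.34 = 88.34 Ω
I = V / R_total = 208 / 88.34 = 2.355 A
Voltage across the parallel pair: V_p = I × R_p = 2.355 × 20.34 = 47.89 V
With V_p across R3, its power is V_p²/R3.
P_R3 = (47.89)² / 26.5 = 86.55 W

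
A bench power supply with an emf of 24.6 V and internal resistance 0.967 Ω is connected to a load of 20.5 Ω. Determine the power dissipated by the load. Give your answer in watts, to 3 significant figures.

26.9 W

The internal resistance and the load are in series, so the same I flows through both; get I from ε/(r+R), then I²R for the load.
I = ε / (r + R) = 24.6 / (0.967 + 20.5) = 1.146 A
P_load = I² R = (1.146)² × 20.5 = 26.92 W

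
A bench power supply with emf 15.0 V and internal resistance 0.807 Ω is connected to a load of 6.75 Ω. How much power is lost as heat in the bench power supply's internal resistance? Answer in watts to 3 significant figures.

The source's internal resistance is just another series element carrying I; its dissipation is I²r.
I = ε / (r + R) = 15.0 / (0.807 + 6.75) = 1.985 A
P_int = I² r = (1.985)² × 0.807 = 3.179 W

3.18 W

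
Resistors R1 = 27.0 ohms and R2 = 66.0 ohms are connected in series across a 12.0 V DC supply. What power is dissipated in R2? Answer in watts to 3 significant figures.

In a series string the same current flows through every resistor — find that current, then P = I²R for the one we want.
R_total = 27.0 + 66.0 = 93.00 Ω
I = V / R_total = 12.0 / 93.00 = 0.1290 A
P_R2 = I² × R2 = (0.1290)² × 66.0 = 1.099 W

1.10 W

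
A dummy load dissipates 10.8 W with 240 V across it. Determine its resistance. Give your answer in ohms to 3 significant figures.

Inverting the appropriate power form: R = V² / P.
R = (240)² / 10.8 = 5333 Ω

5330 Ω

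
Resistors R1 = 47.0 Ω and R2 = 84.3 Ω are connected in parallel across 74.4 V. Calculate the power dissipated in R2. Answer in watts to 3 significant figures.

R2 sits directly across the source, so P = V²/R with V = 74.4 V.
P_R2 = V² / R2 = (74.4)² / 84.3 Ω = 65.66 W

65.7 W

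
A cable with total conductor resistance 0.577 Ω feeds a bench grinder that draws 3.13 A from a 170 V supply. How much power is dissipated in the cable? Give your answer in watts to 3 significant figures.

The cable is a series resistance carrying the load current; its dissipation is I²R_line.
The cable carries the full 3.13 A.
P_line = I² R_line = (3.130)² × 0.577 = 5.653 W

5.65 W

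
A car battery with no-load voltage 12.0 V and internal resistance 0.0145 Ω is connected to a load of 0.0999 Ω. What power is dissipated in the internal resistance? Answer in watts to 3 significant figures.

160 W

The source's internal resistance is just another series element carrying I; its dissipation is I²r.
I = ε / (r + R) = 12.0 / (0.0145 + 0.0999) = 104.9 A
P_int = I² r = (104.9)² × 0.0145 = 159.5 W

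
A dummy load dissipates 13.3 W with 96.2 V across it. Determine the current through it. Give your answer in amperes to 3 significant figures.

0.138 A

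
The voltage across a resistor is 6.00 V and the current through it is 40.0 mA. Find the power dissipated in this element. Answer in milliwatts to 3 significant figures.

240 mW

V and I are known directly — P = V I, no intermediate step needed.
P = 6.00 V × 0.04000 A = 0.2400 W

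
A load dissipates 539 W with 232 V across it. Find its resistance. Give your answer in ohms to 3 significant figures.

Inverting the appropriate power form: R = V² / P.
R = (232)² / 539 = 99.86 Ω

99.9 Ω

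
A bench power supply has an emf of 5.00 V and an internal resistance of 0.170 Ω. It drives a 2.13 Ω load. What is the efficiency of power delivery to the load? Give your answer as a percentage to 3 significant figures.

92.6 %

Both r and R carry the same current, so the power split is just the resistance split: η = R/(R+r).
η = R / (R + r) = 2.13 / (2.13 + 0.170) = 0.9261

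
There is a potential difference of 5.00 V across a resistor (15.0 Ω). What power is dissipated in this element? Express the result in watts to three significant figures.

1.67 W

Voltage and resistance are given, so P = V²/R is the one-step route.
P = (5.00 V)² / 15.0 Ω = 1.667 W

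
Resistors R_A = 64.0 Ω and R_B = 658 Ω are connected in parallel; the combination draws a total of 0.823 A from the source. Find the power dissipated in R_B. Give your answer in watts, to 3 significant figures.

Only the total current is stated, so first find the parallel equivalent to get the voltage across the combination.
1/R_eq = 1/64.0 + 1/658 ⇒ R_eq = 58.33 Ω
V = I_total × R_eq = 0.8230 × 58.33 = 48.00 V
P_R_B = V² / R_B = (48.00)² / 658 = 3.502 W

3.50 W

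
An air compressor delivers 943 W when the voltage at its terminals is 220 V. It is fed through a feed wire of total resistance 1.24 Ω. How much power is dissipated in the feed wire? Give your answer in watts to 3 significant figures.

The feed wire is a series resistance carrying the load current; its dissipation is I²R_line.
I = P / V = 943 / 220 = 4.286 A through the feed wire.
P_line = I² R_line = (4.286)² × 1.24 = 22.78 W

22.8 W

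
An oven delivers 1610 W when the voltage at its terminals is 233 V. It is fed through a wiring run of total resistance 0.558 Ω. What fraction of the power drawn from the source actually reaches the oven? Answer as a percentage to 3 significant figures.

98.4 %

I = P / V = 1610 / 233 = 6.910 A through the wiring run.
P_line = I² R_line = (6.910)² × 0.558 = 26.64 W
P_source = P_load + P_line = 1610 + 26.64 = 1637 W
η = P_load / P_source = 1610 / 1637 = 0.9837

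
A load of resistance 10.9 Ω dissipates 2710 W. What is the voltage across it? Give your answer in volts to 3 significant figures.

From P = V I = I²R = V²/R, with the two given quantities we get V = √(P R).
V = √(2710 × 10.9) = 171.9 V

172 V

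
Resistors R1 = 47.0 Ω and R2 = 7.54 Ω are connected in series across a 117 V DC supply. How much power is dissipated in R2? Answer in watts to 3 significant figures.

In a series string the same current flows through every resistor — find that current, then P = I²R for the one we want.
R_total = 47.0 + 7.54 = 54.54 Ω
I = V / R_total = 117 / 54.54 = 2.145 A
P_R2 = I² × R2 = (2.145)² × 7.54 = 34.70 W

34.7 W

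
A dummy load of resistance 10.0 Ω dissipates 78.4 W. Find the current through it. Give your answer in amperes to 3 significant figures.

From P = V I = I²R = V²/R, with the two given quantities we get I = √(P / R).
I = √(78.4 / 10.0) = 2.800 A

2.80 A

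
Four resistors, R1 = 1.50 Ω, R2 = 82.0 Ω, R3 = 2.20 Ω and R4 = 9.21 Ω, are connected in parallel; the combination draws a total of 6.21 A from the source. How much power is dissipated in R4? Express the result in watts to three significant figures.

We need the common branch voltage; get it from I_total × R_eq, then P = V²/R for the branch.
1/R_eq = 1/1.50 + 1/82.0 + 1/2.20 + 1/9.21 ⇒ R_eq = 0.8052 Ω
V = I_total × R_eq = 6.210 × 0.8052 = 5.000 V
P_R4 = V² / R4 = (5.000)² / 9.21 = 2.715 W

2.71 W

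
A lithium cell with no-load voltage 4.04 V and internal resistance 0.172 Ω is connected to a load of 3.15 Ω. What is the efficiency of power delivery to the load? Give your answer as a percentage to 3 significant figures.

94.8 %

Efficiency is P_load / P_total. With a series r and R sharing the same I, P = I²R for each, so η = R/(R+r).
η = R / (R + r) = 3.15 / (3.15 + 0.172) = 0.9482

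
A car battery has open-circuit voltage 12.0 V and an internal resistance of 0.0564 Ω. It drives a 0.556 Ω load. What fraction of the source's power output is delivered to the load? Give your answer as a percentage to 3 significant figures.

90.8 %

The source delivers εI, of which I²R reaches the load and I²r is lost; since I is common, η = R/(R+r).
η = R / (R + r) = 0.556 / (0.556 + 0.0564) = 0.9079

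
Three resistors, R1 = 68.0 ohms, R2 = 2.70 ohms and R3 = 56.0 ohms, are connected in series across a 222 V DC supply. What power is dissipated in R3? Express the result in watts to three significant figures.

172 W

Series elements share the same current, so find I first, then use P = I²R.
R_total = 68.0 + 2.70 + 56.0 = 126.7 Ω
I = V / R_total = 222 / 126.7 = 1.752 A
P_R3 = I² × R3 = (1.752)² × 56.0 = 171.9 W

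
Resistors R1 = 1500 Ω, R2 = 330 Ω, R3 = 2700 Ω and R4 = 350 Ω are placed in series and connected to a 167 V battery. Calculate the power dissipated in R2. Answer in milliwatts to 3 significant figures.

Every series element carries the same I. Get I from the total resistance, then P = I² × R2.
R_total = 1500 + 330 + 2700 + 350 = 4880 Ω
I = V / R_total = 167 / 4880 = 0.03422 A
P_R2 = I² × R2 = (0.03422)² × 330 = 0.3865 W

386 mW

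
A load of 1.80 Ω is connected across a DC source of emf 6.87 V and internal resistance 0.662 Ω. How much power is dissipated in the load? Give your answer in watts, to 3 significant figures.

14.0 W

Find the circuit current first, then P = I²R for the load (series elements share I).
I = ε / (r + R) = 6.87 / (0.662 + 1.80) = 2.790 A
P_load = I² R = (2.790)² × 1.80 = 14.02 W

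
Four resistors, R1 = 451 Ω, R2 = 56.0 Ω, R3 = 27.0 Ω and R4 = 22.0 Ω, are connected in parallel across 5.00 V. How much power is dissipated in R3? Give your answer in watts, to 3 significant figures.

R3 sits directly across the source, so P = V²/R with V = 5.00 V.
P_R3 = V² / R3 = (5.00)² / 27.0 Ω = 0.9259 W

0.926 W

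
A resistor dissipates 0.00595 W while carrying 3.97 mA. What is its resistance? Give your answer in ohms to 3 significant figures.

From P = V I = I²R = V²/R, with the two given quantities we get R = P / I².
R = 0.00595 / (0.003970)² = 377.5 Ω

378 Ω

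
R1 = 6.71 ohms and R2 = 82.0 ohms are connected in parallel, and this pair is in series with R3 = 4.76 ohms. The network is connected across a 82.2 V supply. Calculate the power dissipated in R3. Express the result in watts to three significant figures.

Combine R1 and R2 into their parallel equivalent first, reducing the network to two series resistors.
R_p = (6.71×82.0)/(6.71+82.0) = 6.202 Ω
R_total = R_p + 4.76 = 6.202 + 4.76 = 10.96 Ω
I = V / R_total = 82.2 / 10.96 = 7.498 A
All the supply current flows through R3; use P = I²R3.
P_R3 = (7.498)² × 4.76 = 267.6 W

268 W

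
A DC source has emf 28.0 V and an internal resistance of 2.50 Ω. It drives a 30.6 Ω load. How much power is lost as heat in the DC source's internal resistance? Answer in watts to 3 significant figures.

The internal resistance carries the same current as the load; P_int = I²r.
I = ε / (r + R) = 28.0 / (2.50 + 30.6) = 0.8459 A
P_int = I² r = (0.8459)² × 2.50 = 1.789 W

1.79 W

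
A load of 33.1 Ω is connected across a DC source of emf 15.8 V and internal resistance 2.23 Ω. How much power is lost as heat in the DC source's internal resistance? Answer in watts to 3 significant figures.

r is in series with the load, so it carries the full circuit current — the loss in it is I²r.
I = ε / (r + R) = 15.8 / (2.23 + 33.1) = 0.4472 A
P_int = I² r = (0.4472)² × 2.23 = 0.4460 W

0.446 W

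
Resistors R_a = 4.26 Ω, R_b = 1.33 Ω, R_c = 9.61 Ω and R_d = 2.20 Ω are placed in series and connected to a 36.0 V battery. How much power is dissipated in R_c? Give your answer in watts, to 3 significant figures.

The current is common to all series resistors; compute it, then apply P = I²R for the target.
R_total = 4.26 + 1.33 + 9.61 + 2.20 = 17.40 Ω
I = V / R_total = 36.0 / 17.40 = 2.069 A
P_R_c = I² × R_c = (2.069)² × 9.61 = 41.14 W

41.1 W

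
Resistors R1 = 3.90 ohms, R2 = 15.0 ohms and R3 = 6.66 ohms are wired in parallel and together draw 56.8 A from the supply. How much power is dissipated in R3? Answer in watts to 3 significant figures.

We need the common branch voltage; get it from I_total × R_eq, then P = V²/R for the branch.
1/R_eq = 1/3.90 + 1/15.0 + 1/6.66 ⇒ R_eq = 2.113 Ω
V = I_total × R_eq = 56.80 × 2.113 = 120.0 V
P_R3 = V² / R3 = (120.0)² / 6.66 = 2163 W

2160 W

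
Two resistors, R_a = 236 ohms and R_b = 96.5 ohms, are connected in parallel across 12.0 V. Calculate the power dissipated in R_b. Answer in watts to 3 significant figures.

1.49 W

Each parallel branch sees the full supply voltage, so P = V²/R applies directly to the target branch.
P_R_b = V² / R_b = (12.0)² / 96.5 Ω = 1.492 W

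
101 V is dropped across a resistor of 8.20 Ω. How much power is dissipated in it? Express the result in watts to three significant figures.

V and R are stated; P = V²/R avoids computing the current.
P = (101 V)² / 8.20 Ω = 1244 W

1240 W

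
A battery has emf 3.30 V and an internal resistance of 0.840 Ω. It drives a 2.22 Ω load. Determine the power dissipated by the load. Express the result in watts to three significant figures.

2.58 W

The internal resistance and the load are in series, so the same I flows through both; get I from ε/(r+R), then I²R for the load.
I = ε / (r + R) = 3.30 / (0.840 + 2.22) = 1.078 A
P_load = I² R = (1.078)² × 2.22 = 2.582 W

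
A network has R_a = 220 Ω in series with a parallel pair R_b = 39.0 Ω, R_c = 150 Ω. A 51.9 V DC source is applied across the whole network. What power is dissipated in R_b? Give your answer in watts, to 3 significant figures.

Replace R_b and R_c with their parallel equivalent so the circuit becomes R_a in series with R_p.
R_p = (39.0×150)/(39.0+150) = 30.95 Ω
R_total = 220 + 30.95 = 251.0 Ω
I = V / R_total = 51.9 / 251.0 = 0.2068 A
Voltage across the parallel pair: V_p = I × R_p = 0.2068 × 30.95 = 6.401 V
With V_p across R_b, its power is V_p²/R_b.
P_R_b = (6.401)² / 39.0 = 1.051 W

1.05 W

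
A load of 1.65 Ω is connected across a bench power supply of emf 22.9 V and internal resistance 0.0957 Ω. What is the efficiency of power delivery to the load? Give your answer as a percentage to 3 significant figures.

94.5 %

Efficiency is P_load / P_total. With a series r and R sharing the same I, P = I²R for each, so η = R/(R+r).
η = R / (R + r) = 1.65 / (1.65 + 0.0957) = 0.9452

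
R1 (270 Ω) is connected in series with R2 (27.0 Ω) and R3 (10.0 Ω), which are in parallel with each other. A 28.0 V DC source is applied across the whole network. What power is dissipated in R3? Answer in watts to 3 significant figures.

First combine the parallel branches into one equivalent R_p, then R1 + R_p is a series pair.
R_p = (27.0×10.0)/(27.0+10.0) = 7.297 Ω
R_total = 270 + 7.297 = 277.3 Ω
I = V / R_total = 28.0 / 277.3 = 0.1010 A
Voltage across the parallel pair: V_p = I × R_p = 0.1010 × 7.297 = 0.7368 V
R3 sees V_p directly, so P = V_p² / R3.
P_R3 = (0.7368)² / 10.0 = 0.05429 W

0.0543 W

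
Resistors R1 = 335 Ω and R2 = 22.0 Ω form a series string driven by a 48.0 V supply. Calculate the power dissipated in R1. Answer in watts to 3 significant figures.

Since the resistors are in series they all carry the loop current I = V/R_total; the power in any one is I²R.
R_total = 335 + 22.0 = 357.0 Ω
I = V / R_total = 48.0 / 357.0 = 0.1345 A
P_R1 = I² × R1 = (0.1345)² × 335 = 6.056 W

6.06 W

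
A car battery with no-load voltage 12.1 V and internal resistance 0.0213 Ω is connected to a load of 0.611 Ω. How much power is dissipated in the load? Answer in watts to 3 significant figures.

The internal resistance and the load are in series, so the same I flows through both; get I from ε/(r+R), then I²R for the load.
I = ε / (r + R) = 12.1 / (0.0213 + 0.611) = 19.14 A
P_load = I² R = (19.14)² × 0.611 = 223.8 W

224 W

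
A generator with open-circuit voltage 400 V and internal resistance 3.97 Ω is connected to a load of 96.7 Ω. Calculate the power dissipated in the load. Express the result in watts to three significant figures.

Find the circuit current first, then P = I²R for the load (series elements share I).
I = ε / (r + R) = 400 / (3.97 + 96.7) = 3.973 A
P_load = I² R = (3.973)² × 96.7 = 1527 W

1530 W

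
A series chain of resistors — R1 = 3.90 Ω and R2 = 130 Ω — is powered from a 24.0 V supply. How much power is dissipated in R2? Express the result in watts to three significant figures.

4.18 W

Every series element carries the same I. Get I from the total resistance, then P = I² × R2.
R_total = 3.90 + 130 = 133.9 Ω
I = V / R_total = 24.0 / 133.9 = 0.1792 A
P_R2 = I² × R2 = (0.1792)² × 130 = 4.176 W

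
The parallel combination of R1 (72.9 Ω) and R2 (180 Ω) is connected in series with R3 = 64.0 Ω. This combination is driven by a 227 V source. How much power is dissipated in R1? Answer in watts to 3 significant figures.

142 W

Collapse the R1‖R2 pair into one equivalent R_p; then R_p and R3 form a series string.
R_p = (72.9×180)/(72.9+180) = 51.89 Ω
R_total = R_p + 64.0 = 51.89 + 64.0 = 115.9 Ω
I = V / R_total = 227 / 115.9 = 1.959 A
Voltage across the parallel pair: V_p = I × R_p = 1.959 × 51.89 = 101.6 V
R1 has V_p across it, so P = V_p²/R1.
P_R1 = (101.6)² / 72.9 = 141.7 W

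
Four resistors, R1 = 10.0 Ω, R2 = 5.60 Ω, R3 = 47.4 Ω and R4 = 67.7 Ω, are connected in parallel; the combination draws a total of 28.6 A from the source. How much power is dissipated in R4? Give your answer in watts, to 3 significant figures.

Only the total current is stated, so first find the parallel equivalent to get the voltage across the combination.
1/R_eq = 1/10.0 + 1/5.60 + 1/47.4 + 1/67.7 ⇒ R_eq = 3.180 Ω
V = I_total × R_eq = 28.60 × 3.180 = 90.96 V
P_R4 = V² / R4 = (90.96)² / 67.7 = 122.2 W

122 W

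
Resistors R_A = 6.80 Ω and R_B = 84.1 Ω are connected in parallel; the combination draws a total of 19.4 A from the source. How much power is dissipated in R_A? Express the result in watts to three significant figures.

2190 W

We need the common branch voltage; get it from I_total × R_eq, then P = V²/R for the branch.
1/R_eq = 1/6.80 + 1/84.1 ⇒ R_eq = 6.291 Ω
V = I_total × R_eq = 19.40 × 6.291 = 122.1 V
P_R_A = V² / R_A = (122.1)² / 6.80 = 2191 W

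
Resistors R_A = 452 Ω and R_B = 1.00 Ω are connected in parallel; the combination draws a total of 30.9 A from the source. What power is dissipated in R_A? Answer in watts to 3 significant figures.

2.10 W

We need the common branch voltage; get it from I_total × R_eq, then P = V²/R for the branch.
1/R_eq = 1/452 + 1/1.00 ⇒ R_eq = 0.9978 Ω
V = I_total × R_eq = 30.90 × 0.9978 = 30.83 V
P_R_A = V² / R_A = (30.83)² / 452 = 2.103 W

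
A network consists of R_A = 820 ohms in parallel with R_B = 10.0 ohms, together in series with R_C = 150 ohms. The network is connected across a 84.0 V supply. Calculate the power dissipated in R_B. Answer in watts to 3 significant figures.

2.69 W

Combine R_A and R_B into their parallel equivalent first, reducing the network to two series resistors.
R_p = (820×10.0)/(820+10.0) = 9.880 Ω
R_total = R_p + 150 = 9.880 + 150 = 159.9 Ω
I = V / R_total = 84.0 / 159.9 = 0.5254 A
Voltage across the parallel pair: V_p = I × R_p = 0.5254 × 9.880 = 5.191 V
Use P = V²/R for R_B with V = V_p.
P_R_B = (5.191)² / 10.0 = 2.694 W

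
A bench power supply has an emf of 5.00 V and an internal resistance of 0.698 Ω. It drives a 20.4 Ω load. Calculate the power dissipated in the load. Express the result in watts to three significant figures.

1.15 W

Find the circuit current first, then P = I²R for the load (series elements share I).
I = ε / (r + R) = 5.00 / (0.698 + 20.4) = 0.2370 A
P_load = I² R = (0.2370)² × 20.4 = 1.146 W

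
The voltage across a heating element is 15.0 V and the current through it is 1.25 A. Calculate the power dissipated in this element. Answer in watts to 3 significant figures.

With V and I both given, power follows immediately from P = V I.
P = 15.0 V × 1.250 A = 18.75 W

18.8 W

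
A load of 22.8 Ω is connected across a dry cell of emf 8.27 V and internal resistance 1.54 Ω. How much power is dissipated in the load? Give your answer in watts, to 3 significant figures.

The internal resistance and the load are in series, so the same I flows through both; get I from ε/(r+R), then I²R for the load.
I = ε / (r + R) = 8.27 / (1.54 + 22.8) = 0.3398 A
P_load = I² R = (0.3398)² × 22.8 = 2.632 W

2.63 W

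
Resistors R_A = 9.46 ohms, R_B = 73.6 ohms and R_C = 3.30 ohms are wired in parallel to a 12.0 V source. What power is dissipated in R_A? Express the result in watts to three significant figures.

15.2 W

The supply voltage appears across each parallel branch — just use P = V²/R_A.
P_R_A = V² / R_A = (12.0)² / 9.46 Ω = 15.22 W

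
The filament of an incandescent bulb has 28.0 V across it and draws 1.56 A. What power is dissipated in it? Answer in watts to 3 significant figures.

Both the voltage across and the current through the element are known, so P = V I applies directly.
P = 28.0 V × 1.560 A = 43.68 W

43.7 W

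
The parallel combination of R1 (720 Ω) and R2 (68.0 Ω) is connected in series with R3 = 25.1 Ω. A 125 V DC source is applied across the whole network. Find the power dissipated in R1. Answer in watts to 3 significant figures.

Collapse the R1‖R2 pair into one equivalent R_p; then R_p and R3 form a series string.
R_p = (720×68.0)/(720+68.0) = 62.13 Ω
R_total = R_p + 25.1 = 62.13 + 25.1 = 87.23 Ω
I = V / R_total = 125 / 87.23 = 1.433 A
Voltage across the parallel pair: V_p = I × R_p = 1.433 × 62.13 = 89.03 V
R1 has V_p across it, so P = V_p²/R1.
P_R1 = (89.03)² / 720 = 11.01 W

11.0 W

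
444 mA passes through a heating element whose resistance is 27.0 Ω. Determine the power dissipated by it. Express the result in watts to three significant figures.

Current and resistance are given, so P = I²R is the direct form.
P = (0.4440 A)² × 27.0 Ω = 5.323 W

5.32 W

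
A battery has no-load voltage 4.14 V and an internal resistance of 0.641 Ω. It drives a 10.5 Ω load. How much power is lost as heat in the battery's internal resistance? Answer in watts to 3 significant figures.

0.0885 W

The source's internal resistance is just another series element carrying I; its dissipation is I²r.
I = ε / (r + R) = 4.14 / (0.641 + 10.5) = 0.3716 A
P_int = I² r = (0.3716)² × 0.641 = 0.08851 W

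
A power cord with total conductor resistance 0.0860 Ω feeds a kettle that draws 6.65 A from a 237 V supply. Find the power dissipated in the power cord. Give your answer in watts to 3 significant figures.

3.80 W

The power cord and load are in series, so the same current flows in both; the loss is I²R_line.
The power cord carries the full 6.65 A.
P_line = I² R_line = (6.650)² × 0.0860 = 3.803 W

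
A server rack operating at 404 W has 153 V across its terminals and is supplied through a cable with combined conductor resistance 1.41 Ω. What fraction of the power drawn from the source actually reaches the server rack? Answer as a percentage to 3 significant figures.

I = P / V = 404 / 153 = 2.641 A through the cable.
P_line = I² R_line = (2.641)² × 1.41 = 9.831 W
P_source = P_load + P_line = 404.0 + 9.831 = 413.8 W
η = P_load / P_source = 404.0 / 413.8 = 0.9762

97.6 %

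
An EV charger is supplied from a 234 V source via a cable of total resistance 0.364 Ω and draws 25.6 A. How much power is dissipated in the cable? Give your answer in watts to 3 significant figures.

Only the current and the line resistance are needed for the I²R loss.
The cable carries the full 25.6 A.
P_line = I² R_line = (25.60)² × 0.364 = 238.6 W

239 W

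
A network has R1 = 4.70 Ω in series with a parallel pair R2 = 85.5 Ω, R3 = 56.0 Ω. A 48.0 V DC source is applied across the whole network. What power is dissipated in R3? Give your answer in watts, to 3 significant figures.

31.7 W

First combine the parallel branches into one equivalent R_p, then R1 + R_p is a series pair.
R_p = (85.5×56.0)/(85.5+56.0) = 33.84 Ω
R_total = 4.70 + 33.84 = 38.54 Ω
I = V / R_total = 48.0 / 38.54 = 1.246 A
Voltage across the parallel pair: V_p = I × R_p = 1.246 × 33.84 = 42.15 V
R3 is across V_p, so use P = V²/R for that branch.
P_R3 = (42.15)² / 56.0 = 31.72 W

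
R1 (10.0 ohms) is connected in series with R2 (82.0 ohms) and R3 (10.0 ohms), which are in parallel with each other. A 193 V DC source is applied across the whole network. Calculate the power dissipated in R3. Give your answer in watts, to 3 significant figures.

827 W

First combine the parallel branches into one equivalent R_p, then R1 + R_p is a series pair.
R_p = (82.0×10.0)/(82.0+10.0) = 8.913 Ω
R_total = 10.0 + 8.913 = 18.91 Ω
I = V / R_total = 193 / 18.91 = 10.20 A
Voltage across the parallel pair: V_p = I × R_p = 10.20 × 8.913 = 90.95 V
R3 is across V_p, so use P = V²/R for that branch.
P_R3 = (90.95)² / 10.0 = 827.3 W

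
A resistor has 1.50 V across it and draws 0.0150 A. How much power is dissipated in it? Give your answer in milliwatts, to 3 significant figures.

22.5 mW

V and I are known directly — P = V I, no intermediate step needed.
P = 1.50 V × 0.01500 A = 0.02250 W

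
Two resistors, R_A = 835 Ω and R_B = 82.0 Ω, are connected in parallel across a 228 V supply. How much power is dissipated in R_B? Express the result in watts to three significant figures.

634 W

R_B sits directly across the source, so P = V²/R with V = 228 V.
P_R_B = V² / R_B = (228)² / 82.0 Ω = 634.0 W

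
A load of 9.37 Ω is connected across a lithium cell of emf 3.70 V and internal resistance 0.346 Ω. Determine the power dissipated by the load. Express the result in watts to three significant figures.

1.36 W

Load and internal resistance form a series loop — compute the loop current, then the load power via I²R.
I = ε / (r + R) = 3.70 / (0.346 + 9.37) = 0.3808 A
P_load = I² R = (0.3808)² × 9.37 = 1.359 W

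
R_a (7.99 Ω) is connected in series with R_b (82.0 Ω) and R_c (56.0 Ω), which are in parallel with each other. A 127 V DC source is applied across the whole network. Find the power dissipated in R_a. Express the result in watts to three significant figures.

75.7 W

Replace R_b and R_c with their parallel equivalent so the circuit becomes R_a in series with R_p.
R_p = (82.0×56.0)/(82.0+56.0) = 33.28 Ω
R_total = 7.99 + 33.28 = 41.27 Ω
I = V / R_total = 127 / 41.27 = 3.078 A
All the current flows through R_a; use P = I²R.
P_R_a = (3.078)² × 7.99 = 75.68 W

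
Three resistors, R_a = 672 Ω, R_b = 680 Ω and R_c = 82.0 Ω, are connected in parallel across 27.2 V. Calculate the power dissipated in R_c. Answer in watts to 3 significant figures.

Parallel branches share the same voltage; P = V²/R gives the branch power in one step.
P_R_c = V² / R_c = (27.2)² / 82.0 Ω = 9.022 W

9.02 W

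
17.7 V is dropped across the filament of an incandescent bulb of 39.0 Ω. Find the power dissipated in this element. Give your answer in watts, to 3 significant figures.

8.03 W

V and R are stated; P = V²/R avoids computing the current.
P = (17.7 V)² / 39.0 Ω = 8.033 W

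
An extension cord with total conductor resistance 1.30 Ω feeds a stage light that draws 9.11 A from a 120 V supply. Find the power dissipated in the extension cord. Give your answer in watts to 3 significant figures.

108 W

The extension cord is a series resistance carrying the load current; its dissipation is I²R_line.
The extension cord carries the full 9.11 A.
P_line = I² R_line = (9.110)² × 1.30 = 107.9 W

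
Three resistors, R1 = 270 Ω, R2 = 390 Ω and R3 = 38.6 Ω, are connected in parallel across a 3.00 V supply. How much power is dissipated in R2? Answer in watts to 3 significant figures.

0.0231 W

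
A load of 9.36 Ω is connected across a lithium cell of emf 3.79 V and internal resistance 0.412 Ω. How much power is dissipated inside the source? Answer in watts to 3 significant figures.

0.0620 W

The source's internal resistance is just another series element carrying I; its dissipation is I²r.
I = ε / (r + R) = 3.79 / (0.412 + 9.36) = 0.3878 A
P_int = I² r = (0.3878)² × 0.412 = 0.06197 W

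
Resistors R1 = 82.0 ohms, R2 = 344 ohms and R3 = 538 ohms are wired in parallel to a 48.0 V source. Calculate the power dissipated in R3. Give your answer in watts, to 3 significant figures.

4.28 W

Every branch has 48.0 V across it, so for R3 the power is simply V²/R.
P_R3 = V² / R3 = (48.0)² / 538 Ω = 4.283 W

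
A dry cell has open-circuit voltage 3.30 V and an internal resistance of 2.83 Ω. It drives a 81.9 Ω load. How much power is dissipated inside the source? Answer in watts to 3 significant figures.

0.00429 W

The source's internal resistance is just another series element carrying I; its dissipation is I²r.
I = ε / (r + R) = 3.30 / (2.83 + 81.9) = 0.03895 A
P_int = I² r = (0.03895)² × 2.83 = 0.004293 W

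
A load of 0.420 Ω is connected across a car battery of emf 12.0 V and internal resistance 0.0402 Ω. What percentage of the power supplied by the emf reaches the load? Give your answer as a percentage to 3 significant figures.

91.3 %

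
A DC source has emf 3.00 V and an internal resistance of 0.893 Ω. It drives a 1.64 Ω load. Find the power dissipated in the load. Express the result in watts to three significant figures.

2.30 W

The internal resistance and the load are in series, so the same I flows through both; get I from ε/(r+R), then I²R for the load.
I = ε / (r + R) = 3.00 / (0.893 + 1.64) = 1.184 A
P_load = I² R = (1.184)² × 1.64 = 2.300 W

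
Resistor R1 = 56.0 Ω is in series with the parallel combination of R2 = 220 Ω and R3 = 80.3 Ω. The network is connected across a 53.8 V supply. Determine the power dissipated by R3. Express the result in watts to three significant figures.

9.46 W

Reduce the parallel pair to R_p first; the network is then a simple series string.
R_p = (220×80.3)/(220+80.3) = 58.83 Ω
R_total = 56.0 + 58.83 = 114.8 Ω
I = V / R_total = 53.8 / 114.8 = 0.4685 A
Voltage across the parallel pair: V_p = I × R_p = 0.4685 × 58.83 = 27.56 V
R3 sees V_p directly, so P = V_p² / R3.
P_R3 = (27.56)² / 80.3 = 9.461 W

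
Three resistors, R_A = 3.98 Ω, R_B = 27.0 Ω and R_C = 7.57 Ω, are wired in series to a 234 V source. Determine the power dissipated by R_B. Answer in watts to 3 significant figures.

995 W

Series elements share the same current, so find I first, then use P = I²R.
R_total = 3.98 + 27.0 + 7.57 = 38.55 Ω
I = V / R_total = 234 / 38.55 = 6.070 A
P_R_B = I² × R_B = (6.070)² × 27.0 = 994.8 W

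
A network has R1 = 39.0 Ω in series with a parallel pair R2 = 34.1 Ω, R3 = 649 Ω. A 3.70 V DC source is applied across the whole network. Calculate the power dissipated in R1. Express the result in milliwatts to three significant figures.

Reduce the parallel pair to R_p first; the network is then a simple series string.
R_p = (34.1×649)/(34.1+649) = 32.40 Ω
R_total = 39.0 + 32.40 = 71.40 Ω
I = V / R_total = 3.70 / 71.40 = 0.05182 A
The full supply current passes through R1: P = I²R.
P_R1 = (0.05182)² × 39.0 = 0.1047 W

105 mW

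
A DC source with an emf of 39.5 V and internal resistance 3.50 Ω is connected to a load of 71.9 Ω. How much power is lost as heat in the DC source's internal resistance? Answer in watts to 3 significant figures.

0.961 W

The internal resistance carries the same current as the load; P_int = I²r.
I = ε / (r + R) = 39.5 / (3.50 + 71.9) = 0.5239 A
P_int = I² r = (0.5239)² × 3.50 = 0.9605 W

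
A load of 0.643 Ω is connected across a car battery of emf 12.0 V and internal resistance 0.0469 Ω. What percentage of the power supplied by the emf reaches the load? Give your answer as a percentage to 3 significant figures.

93.2 %

η = P_load/(P_load+P_int) = I²R/(I²R+I²r) = R/(R+r) — the I² cancels for series elements.
η = R / (R + r) = 0.643 / (0.643 + 0.0469) = 0.9320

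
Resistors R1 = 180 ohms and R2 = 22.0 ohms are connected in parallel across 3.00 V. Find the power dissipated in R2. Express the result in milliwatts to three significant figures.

409 mW

Parallel branches share the same voltage; P = V²/R gives the branch power in one step.
P_R2 = V² / R2 = (3.00)² / 22.0 Ω = 0.4091 W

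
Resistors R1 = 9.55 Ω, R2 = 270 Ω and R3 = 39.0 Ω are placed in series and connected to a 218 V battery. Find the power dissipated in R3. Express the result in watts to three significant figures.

18.3 W

Series elements share the same current, so find I first, then use P = I²R.
R_total = 9.55 + 270 + 39.0 = 318.6 Ω
I = V / R_total = 218 / 318.6 = 0.6844 A
P_R3 = I² × R3 = (0.6844)² × 39.0 = 18.27 W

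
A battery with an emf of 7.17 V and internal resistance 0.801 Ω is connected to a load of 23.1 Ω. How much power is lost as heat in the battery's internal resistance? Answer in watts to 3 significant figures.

0.0721 W

The source's internal resistance is just another series element carrying I; its dissipation is I²r.
I = ε / (r + R) = 7.17 / (0.801 + 23.1) = 0.3000 A
P_int = I² r = (0.3000)² × 0.801 = 0.07208 W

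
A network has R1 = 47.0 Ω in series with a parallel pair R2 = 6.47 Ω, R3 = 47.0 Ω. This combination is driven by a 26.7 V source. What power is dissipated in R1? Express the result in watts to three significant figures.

12.1 W

Replace R2 and R3 with their parallel equivalent so the circuit becomes R1 in series with R_p.
R_p = (6.47×47.0)/(6.47+47.0) = 5.687 Ω
R_total = 47.0 + 5.687 = 52.69 Ω
I = V / R_total = 26.7 / 52.69 = 0.5068 A
R1 carries the full series current, so P = I²R.
P_R1 = (0.5068)² × 47.0 = 12.07 W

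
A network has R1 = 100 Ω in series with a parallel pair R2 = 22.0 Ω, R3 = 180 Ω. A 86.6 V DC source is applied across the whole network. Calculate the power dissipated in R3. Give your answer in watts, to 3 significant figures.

1.12 W

Replace R2 and R3 with their parallel equivalent so the circuit becomes R1 in series with R_p.
R_p = (22.0×180)/(22.0+180) = 19.60 Ω
R_total = 100 + 19.60 = 119.6 Ω
I = V / R_total = 86.6 / 119.6 = 0.7241 A
Voltage across the parallel pair: V_p = I × R_p = 0.7241 × 19.60 = 14.19 V
R3 is across V_p, so use P = V²/R for that branch.
P_R3 = (14.19)² / 180 = 1.119 W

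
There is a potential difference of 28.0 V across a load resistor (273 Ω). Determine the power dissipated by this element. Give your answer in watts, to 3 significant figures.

We know the drop across the element and its resistance — P = V²/R, one step.
P = (28.0 V)² / 273 Ω = 2.872 W

2.87 W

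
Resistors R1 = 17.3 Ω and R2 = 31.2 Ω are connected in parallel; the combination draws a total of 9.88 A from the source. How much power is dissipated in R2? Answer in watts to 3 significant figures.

We need the common branch voltage; get it from I_total × R_eq, then P = V²/R for the branch.
1/R_eq = 1/17.3 + 1/31.2 ⇒ R_eq = 11.13 Ω
V = I_total × R_eq = 9.880 × 11.13 = 110.0 V
P_R2 = V² / R2 = (110.0)² / 31.2 = 387.5 W

388 W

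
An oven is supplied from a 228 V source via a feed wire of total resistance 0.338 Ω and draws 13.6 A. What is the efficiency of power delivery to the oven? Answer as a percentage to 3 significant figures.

98.0 %

The feed wire carries the full 13.6 A.
P_line = I² R_line = (13.60)² × 0.338 = 62.52 W
P_source = V I = 228 × 13.60 = 3101 W; P_load = 3038 W
η = P_load / P_source = 3038 / 3101 = 0.9798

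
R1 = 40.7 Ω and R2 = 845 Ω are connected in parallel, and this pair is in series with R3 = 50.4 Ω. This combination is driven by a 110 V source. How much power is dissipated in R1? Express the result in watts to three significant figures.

Collapse the R1‖R2 pair into one equivalent R_p; then R_p and R3 form a series string.
R_p = (40.7×845)/(40.7+845) = 38.83 Ω
R_total = R_p + 50.4 = 38.83 + 50.4 = 89.23 Ω
I = V / R_total = 110 / 89.23 = 1.233 A
Voltage across the parallel pair: V_p = I × R_p = 1.233 × 38.83 = 47.87 V
R1 sits across V_p; its power is V_p²/R.
P_R1 = (47.87)² / 40.7 = 56.30 W

56.3 W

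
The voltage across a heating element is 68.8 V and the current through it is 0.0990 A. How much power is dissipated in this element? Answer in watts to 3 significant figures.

6.81 W

V and I are known directly — P = V I, no intermediate step needed.
P = 68.8 V × 0.09900 A = 6.811 W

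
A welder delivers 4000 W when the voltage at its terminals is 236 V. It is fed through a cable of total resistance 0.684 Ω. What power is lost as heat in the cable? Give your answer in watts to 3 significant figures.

196 W

The cable and load are in series, so the same current flows in both; the loss is I²R_line.
I = P / V = 4000 / 236 = 16.95 A through the cable.
P_line = I² R_line = (16.95)² × 0.684 = 196.5 W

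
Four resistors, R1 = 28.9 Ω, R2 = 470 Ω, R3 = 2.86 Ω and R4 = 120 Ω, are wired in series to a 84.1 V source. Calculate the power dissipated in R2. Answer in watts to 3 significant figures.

Since the resistors are in series they all carry the loop current I = V/R_total; the power in any one is I²R.
R_total = 28.9 + 470 + 2.86 + 120 = 621.8 Ω
I = V / R_total = 84.1 / 621.8 = 0.1353 A
P_R2 = I² × R2 = (0.1353)² × 470 = 8.599 W

8.60 W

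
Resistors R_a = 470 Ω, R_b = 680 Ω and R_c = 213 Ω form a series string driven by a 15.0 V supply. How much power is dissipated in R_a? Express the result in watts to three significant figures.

The current is common to all series resistors; compute it, then apply P = I²R for the target.
R_total = 470 + 680 + 213 = 1363 Ω
I = V / R_total = 15.0 / 1363 = 0.01101 A
P_R_a = I² × R_a = (0.01101)² × 470 = 0.05692 W

0.0569 W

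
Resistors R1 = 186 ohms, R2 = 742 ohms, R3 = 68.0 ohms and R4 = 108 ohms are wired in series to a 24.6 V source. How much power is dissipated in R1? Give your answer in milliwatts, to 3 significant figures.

92.4 mW

Every series element carries the same I. Get I from the total resistance, then P = I² × R1.
R_total = 186 + 742 + 68.0 + 108 = 1104 Ω
I = V / R_total = 24.6 / 1104 = 0.02228 A
P_R1 = I² × R1 = (0.02228)² × 186 = 0.09235 W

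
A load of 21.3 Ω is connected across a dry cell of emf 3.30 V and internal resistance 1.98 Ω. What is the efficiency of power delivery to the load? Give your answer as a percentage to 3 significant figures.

91.5 %

Efficiency is P_load / P_total. With a series r and R sharing the same I, P = I²R for each, so η = R/(R+r).
η = R / (R + r) = 21.3 / (21.3 + 1.98) = 0.9149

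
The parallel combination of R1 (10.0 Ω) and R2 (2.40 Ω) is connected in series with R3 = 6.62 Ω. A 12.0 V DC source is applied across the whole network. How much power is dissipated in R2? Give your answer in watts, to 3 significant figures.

3.07 W

First find R_p for the parallel pair, then treat R_p + R3 as a series loop.
R_p = (10.0×2.40)/(10.0+2.40) = 1.935 Ω
R_total = R_p + 6.62 = 1.935 + 6.62 = 8.555 Ω
I = V / R_total = 12.0 / 8.555 = 1.403 A
Voltage across the parallel pair: V_p = I × R_p = 1.403 × 1.935 = 2.715 V
Use P = V²/R for R2 with V = V_p.
P_R2 = (2.715)² / 2.40 = 3.071 W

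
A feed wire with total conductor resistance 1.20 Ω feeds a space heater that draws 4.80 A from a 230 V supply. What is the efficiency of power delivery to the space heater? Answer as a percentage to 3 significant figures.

97.5 %

The feed wire carries the full 4.80 A.
P_line = I² R_line = (4.800)² × 1.20 = 27.65 W
P_source = V I = 230 × 4.800 = 1104 W; P_load = 1076 W
η = P_load / P_source = 1076 / 1104 = 0.9750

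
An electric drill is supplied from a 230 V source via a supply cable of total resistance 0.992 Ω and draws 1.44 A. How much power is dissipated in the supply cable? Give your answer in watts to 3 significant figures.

2.06 W

Only the current and the line resistance are needed for the I²R loss.
The supply cable carries the full 1.44 A.
P_line = I² R_line = (1.440)² × 0.992 = 2.057 W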